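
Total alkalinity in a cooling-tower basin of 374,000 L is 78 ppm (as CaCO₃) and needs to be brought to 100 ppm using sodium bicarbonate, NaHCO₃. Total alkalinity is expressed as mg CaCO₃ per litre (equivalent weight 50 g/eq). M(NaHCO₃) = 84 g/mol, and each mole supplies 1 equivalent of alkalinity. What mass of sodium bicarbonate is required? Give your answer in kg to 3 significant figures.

Alkalinity to add: (100 − 78) = 22 mg/L as CaCO₃ × 374,000 L = 8228 g as CaCO₃.
Equivalents: 8228 g ÷ 50 g/eq = 164.6 eq.
NaHCO₃ supplies 1 eq per mole → 164.6 mol.
Mass: 164.6 mol × 84 g/mol = 13,820 g.

13.8 kg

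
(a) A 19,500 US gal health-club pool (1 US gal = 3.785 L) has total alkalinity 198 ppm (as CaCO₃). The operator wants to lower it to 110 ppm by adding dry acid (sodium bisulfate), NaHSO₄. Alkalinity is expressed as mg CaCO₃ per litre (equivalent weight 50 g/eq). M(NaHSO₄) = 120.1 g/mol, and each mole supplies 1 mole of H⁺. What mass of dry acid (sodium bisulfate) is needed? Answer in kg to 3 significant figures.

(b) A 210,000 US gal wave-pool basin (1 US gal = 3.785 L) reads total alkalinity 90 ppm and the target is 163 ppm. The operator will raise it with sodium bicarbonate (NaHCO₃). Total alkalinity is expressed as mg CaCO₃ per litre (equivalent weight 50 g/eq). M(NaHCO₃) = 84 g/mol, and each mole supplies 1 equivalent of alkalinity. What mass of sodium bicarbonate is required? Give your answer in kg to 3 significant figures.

(a) Volume: 19,500 US gal × 3.785 L/gal = 73,808 L.
(a) Alkalinity to neutralize: (198 − 110) = 88 mg/L as CaCO₃ × 73,808 L = 6495 g as CaCO₃.
(a) Equivalents of H⁺ required: 6495 ÷ 50 g/eq = 129.9 eq = 129.9 mol NaHSO₄.
(a) Mass of NaHSO₄: 129.9 × 120.1 = 15,600 g.

(b) Volume: 210,000 US gal × 3.785 L/gal = 794,850 L.
(b) Alkalinity to add: (163 − 90) = 73 mg/L as CaCO₃ × 794,850 L = 58,020 g as CaCO₃.
(b) Equivalents: 58,020 g ÷ 50 g/eq = 1160 eq.
(b) NaHCO₃ supplies 1 eq per mole → 1160 mol.
(b) Mass: 1160 mol × 84 g/mol = 97,480 g.

(a) 15.6 kg; (b) 97.5 kg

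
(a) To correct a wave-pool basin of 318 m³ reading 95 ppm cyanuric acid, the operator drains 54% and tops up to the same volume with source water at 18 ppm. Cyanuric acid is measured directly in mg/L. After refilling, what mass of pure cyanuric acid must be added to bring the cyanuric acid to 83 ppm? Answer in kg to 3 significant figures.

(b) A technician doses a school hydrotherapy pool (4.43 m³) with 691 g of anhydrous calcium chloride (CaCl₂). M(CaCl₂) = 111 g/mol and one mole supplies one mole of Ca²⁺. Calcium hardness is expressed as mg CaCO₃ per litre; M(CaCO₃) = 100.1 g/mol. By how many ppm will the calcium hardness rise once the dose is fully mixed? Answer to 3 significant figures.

(a) 9.41 kg; (b) 141 ppm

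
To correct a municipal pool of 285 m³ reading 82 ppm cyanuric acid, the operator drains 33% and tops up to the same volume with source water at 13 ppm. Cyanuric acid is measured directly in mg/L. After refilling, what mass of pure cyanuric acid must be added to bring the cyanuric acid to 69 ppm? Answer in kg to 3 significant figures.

Volume: 285 m³ = 285,000 L.
After draining 33% and refilling: 82 × 0.67 + 13 × 0.33 = 59.23 ppm.
Deficit to target: 69 − 59.23 = 9.77 mg/L.
Mass: 9.77 mg/L × 285,000 L = 2784 g cyanuric acid.

2.78 kg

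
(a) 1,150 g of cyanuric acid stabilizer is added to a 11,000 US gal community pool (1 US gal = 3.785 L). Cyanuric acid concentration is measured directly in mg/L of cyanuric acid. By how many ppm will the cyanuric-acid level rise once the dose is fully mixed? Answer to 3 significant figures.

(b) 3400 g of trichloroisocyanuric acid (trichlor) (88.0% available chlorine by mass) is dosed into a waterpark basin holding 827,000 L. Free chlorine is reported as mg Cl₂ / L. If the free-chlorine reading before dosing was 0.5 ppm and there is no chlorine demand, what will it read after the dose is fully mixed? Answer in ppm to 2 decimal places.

(a) Volume: 11,000 US gal × 3.785 L/gal = 41,635 L.
(a) Rise: 1,150 g / 41,635 L × 1000 = 27.62 mg/L.

(b) Available chlorine delivered: 3400 g × 0.88 = 2992 g as Cl₂.
(b) Concentration rise: 2992 g / 827,000 L = 3.618 mg/L = 3.62 ppm.
(b) Final FC: 0.5 + 3.62 = 4.12 ppm.

(a) 27.6 ppm; (b) 4.12 ppm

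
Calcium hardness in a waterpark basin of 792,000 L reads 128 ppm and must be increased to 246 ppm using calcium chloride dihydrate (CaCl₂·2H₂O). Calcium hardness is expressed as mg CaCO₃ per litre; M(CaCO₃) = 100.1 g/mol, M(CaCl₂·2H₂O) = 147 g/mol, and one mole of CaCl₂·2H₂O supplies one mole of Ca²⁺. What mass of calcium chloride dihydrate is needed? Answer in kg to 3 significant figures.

Hardness to add: (246 − 128) = 118 mg/L as CaCO₃ × 792,000 L = 93,460 g as CaCO₃.
Moles of Ca²⁺ (1 mol Ca²⁺ ≡ 1 mol CaCO₃): 93,460 / 100.1 g/mol = 933.6 mol.
Mass of CaCl₂·2H₂O: 933.6 × 147 = 137,200 g.

137 kg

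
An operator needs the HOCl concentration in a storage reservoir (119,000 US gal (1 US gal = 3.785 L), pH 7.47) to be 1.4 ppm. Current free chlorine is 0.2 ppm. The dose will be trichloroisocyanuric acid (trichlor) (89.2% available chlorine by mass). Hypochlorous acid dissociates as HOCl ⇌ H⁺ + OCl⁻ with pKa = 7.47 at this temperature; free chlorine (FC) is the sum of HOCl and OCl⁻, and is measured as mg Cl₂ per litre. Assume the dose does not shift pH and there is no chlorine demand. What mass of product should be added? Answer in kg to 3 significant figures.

Volume: 119,000 US gal × 3.785 L/gal = 450,415 L.
[OCl⁻]/[HOCl] = 10^(pH − pKa) = 10^(7.47 − 7.47) = 1; fraction as HOCl = 1/(1 + 1) = 0.5.
Free chlorine required for 1.4 ppm HOCl: 1.4 / 0.5 = 2.8 ppm.
FC to add: 2.8 − 0.2 = 2.6 mg/L as Cl₂.
Cl₂ equivalent: 2.6 mg/L × 450,415 L = 1171 g.
Product at 89.2% available Cl: 1171 / 0.892 = 1313 g.

1.31 kg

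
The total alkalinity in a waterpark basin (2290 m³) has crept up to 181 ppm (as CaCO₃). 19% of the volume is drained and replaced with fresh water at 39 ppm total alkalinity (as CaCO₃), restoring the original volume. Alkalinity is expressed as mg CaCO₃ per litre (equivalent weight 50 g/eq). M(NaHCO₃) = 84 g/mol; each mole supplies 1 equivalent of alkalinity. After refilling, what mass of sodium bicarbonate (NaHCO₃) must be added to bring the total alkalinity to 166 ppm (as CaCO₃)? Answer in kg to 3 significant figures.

46.1 kg

Volume: 2290 m³ = 2,290,000 L.
After draining 19% and refilling: 181 × 0.81 + 39 × 0.19 = 154.02 ppm.
Deficit to target: 166 − 154.02 = 11.98 mg/L.
As CaCO₃: 11.98 mg/L × 2,290,000 L = 27,430 g; ÷ 50 g/eq ÷ 1 = 548.7 mol NaHCO₃.
Mass: 548.7 × 84 = 46,090 g.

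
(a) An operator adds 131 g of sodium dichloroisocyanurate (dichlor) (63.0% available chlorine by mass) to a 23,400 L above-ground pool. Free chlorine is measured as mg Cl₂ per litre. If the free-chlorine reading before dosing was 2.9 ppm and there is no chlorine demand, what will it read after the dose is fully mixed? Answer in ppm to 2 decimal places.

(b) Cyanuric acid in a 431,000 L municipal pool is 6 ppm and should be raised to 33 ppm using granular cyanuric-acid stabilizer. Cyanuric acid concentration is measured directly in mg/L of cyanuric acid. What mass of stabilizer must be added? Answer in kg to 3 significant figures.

(a) 6.43 ppm; (b) 11.6 kg

(a) Available chlorine delivered: 131 g × 0.63 = 82.53 g as Cl₂.
(a) Concentration rise: 82.53 g / 23,400 L = 3.527 mg/L = 3.53 ppm.
(a) Final FC: 2.9 + 3.53 = 6.43 ppm.

(b) CYA to add: (33 − 6) = 27 mg/L × 431,000 L = 11,640 g cyanuric acid.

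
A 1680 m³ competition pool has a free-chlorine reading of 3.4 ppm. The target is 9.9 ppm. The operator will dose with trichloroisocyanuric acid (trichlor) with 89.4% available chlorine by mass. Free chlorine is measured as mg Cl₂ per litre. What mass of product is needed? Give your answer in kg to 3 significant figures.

12.2 kg

Volume: 1680 m³ = 1,680,000 L.
Chlorine deficit: 9.9 − 3.4 = 6.5 ppm = 6.5 mg/L as Cl₂.
Cl₂ equivalent needed: 6.5 mg/L × 1,680,000 L = 10,920,000 mg = 10,920 g.
Product at 89.4% available chlorine: 10,920 / 0.894 = 12,210 g.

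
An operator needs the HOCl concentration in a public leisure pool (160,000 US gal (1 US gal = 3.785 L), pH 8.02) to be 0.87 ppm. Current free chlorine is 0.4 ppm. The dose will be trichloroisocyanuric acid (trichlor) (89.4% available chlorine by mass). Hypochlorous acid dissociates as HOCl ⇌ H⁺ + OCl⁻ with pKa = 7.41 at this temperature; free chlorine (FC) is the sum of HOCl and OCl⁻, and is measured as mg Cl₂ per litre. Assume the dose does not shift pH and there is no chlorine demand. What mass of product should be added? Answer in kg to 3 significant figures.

Volume: 160,000 US gal × 3.785 L/gal = 605,600 L.
[OCl⁻]/[HOCl] = 10^(pH − pKa) = 10^(8.02 − 7.41) = 4.074; fraction as HOCl = 1/(1 + 4.074) = 0.1971.
Free chlorine required for 0.87 ppm HOCl: 0.87 / 0.1971 = 4.414 ppm.
FC to add: 4.414 − 0.4 = 4.014 mg/L as Cl₂.
Cl₂ equivalent: 4.014 mg/L × 605,600 L = 2431 g.
Product at 89.4% available Cl: 2431 / 0.894 = 2719 g.

2.72 kg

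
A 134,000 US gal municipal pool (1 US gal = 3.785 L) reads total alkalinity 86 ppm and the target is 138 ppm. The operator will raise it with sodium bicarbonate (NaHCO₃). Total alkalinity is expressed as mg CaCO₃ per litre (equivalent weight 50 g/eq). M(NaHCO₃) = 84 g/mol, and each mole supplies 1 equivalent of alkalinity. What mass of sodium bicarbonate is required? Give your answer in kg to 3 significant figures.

Volume: 134,000 US gal × 3.785 L/gal = 507,190 L.
Alkalinity to add: (138 − 86) = 52 mg/L as CaCO₃ × 507,190 L = 26,370 g as CaCO₃.
Equivalents: 26,370 g ÷ 50 g/eq = 527.5 eq.
NaHCO₃ supplies 1 eq per mole → 527.5 mol.
Mass: 527.5 mol × 84 g/mol = 44,310 g.

44.3 kg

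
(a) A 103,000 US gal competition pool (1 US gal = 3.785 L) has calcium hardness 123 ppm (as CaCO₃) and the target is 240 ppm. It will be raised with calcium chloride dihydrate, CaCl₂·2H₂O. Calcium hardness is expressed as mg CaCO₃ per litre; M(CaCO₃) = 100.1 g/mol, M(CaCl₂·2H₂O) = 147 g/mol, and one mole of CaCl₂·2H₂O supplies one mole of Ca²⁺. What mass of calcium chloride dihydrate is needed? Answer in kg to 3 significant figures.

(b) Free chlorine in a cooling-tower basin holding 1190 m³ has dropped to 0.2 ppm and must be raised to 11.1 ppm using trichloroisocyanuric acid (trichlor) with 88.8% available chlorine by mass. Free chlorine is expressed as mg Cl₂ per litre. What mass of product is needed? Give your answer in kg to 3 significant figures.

(a) Volume: 103,000 US gal × 3.785 L/gal = 389,855 L.
(a) Hardness to add: (240 − 123) = 117 mg/L as CaCO₃ × 389,855 L = 45,610 g as CaCO₃.
(a) Moles of Ca²⁺ (1 mol Ca²⁺ ≡ 1 mol CaCO₃): 45,610 / 100.1 g/mol = 455.7 mol.
(a) Mass of CaCl₂·2H₂O: 455.7 × 147 = 66,980 g.

(b) Volume: 1190 m³ = 1,190,000 L.
(b) Chlorine deficit: 11.1 − 0.2 = 10.9 ppm = 10.9 mg/L as Cl₂.
(b) Cl₂ equivalent needed: 10.9 mg/L × 1,190,000 L = 12,970,000 mg = 12,970 g.
(b) Product at 88.8% available chlorine: 12,970 / 0.888 = 14,610 g.

(a) 67.0 kg; (b) 14.6 kg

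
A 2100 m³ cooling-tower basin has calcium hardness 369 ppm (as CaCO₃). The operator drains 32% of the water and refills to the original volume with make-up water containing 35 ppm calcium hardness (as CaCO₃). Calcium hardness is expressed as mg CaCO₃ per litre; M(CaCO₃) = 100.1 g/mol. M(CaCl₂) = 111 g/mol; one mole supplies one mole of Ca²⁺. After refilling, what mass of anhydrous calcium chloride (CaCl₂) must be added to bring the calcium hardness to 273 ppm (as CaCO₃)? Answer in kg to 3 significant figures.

Volume: 2100 m³ = 2,100,000 L.
After draining 32% and refilling: 369 × 0.68 + 35 × 0.32 = 262.12 ppm.
Deficit to target: 273 − 262.12 = 10.88 mg/L.
As CaCO₃: 10.88 mg/L × 2,100,000 L = 22,850 g; ÷ 100.1 = 228.3 mol Ca²⁺.
Mass: 228.3 × 111 = 25,340 g.

25.3 kg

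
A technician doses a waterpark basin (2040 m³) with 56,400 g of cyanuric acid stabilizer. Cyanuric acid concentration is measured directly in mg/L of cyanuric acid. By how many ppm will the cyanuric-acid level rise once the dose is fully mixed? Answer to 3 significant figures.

27.6 ppm

Volume: 2040 m³ = 2,040,000 L.
Rise: 56,400 g / 2,040,000 L × 1000 = 27.65 mg/L.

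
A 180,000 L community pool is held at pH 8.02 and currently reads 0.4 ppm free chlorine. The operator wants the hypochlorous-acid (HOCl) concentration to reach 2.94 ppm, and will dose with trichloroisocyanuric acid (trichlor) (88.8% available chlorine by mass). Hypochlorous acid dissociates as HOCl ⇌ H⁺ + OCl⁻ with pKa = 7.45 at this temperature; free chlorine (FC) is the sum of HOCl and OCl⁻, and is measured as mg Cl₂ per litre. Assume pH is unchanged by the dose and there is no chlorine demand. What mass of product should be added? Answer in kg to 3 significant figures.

2.73 kg

[OCl⁻]/[HOCl] = 10^(pH − pKa) = 10^(8.02 − 7.45) = 3.715; fraction as HOCl = 1/(1 + 3.715) = 0.2121.
Free chlorine required for 2.94 ppm HOCl: 2.94 / 0.2121 = 13.86 ppm.
FC to add: 13.86 − 0.4 = 13.46 mg/L as Cl₂.
Cl₂ equivalent: 13.46 mg/L × 180,000 L = 2423 g.
Product at 88.8% available Cl: 2423 / 0.888 = 2729 g.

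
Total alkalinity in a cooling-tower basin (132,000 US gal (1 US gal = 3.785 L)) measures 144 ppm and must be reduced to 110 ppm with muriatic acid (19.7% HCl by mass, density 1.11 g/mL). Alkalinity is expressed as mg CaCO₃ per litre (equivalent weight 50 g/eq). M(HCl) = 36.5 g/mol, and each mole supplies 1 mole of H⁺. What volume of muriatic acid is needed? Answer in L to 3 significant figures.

56.7 L

Volume: 132,000 US gal × 3.785 L/gal = 499,620 L.
Alkalinity to neutralize: (144 − 110) = 34 mg/L as CaCO₃ × 499,620 L = 16,990 g as CaCO₃.
Equivalents of H⁺ required: 16,990 ÷ 50 g/eq = 339.7 eq = 339.7 mol HCl.
Mass of HCl: 339.7 × 36.5 = 12,400 g.
Mass of 19.7% solution: 12,400 / 0.197 = 62,950 g.
Volume: 62,950 g ÷ 1.11 g/mL = 56,710 mL.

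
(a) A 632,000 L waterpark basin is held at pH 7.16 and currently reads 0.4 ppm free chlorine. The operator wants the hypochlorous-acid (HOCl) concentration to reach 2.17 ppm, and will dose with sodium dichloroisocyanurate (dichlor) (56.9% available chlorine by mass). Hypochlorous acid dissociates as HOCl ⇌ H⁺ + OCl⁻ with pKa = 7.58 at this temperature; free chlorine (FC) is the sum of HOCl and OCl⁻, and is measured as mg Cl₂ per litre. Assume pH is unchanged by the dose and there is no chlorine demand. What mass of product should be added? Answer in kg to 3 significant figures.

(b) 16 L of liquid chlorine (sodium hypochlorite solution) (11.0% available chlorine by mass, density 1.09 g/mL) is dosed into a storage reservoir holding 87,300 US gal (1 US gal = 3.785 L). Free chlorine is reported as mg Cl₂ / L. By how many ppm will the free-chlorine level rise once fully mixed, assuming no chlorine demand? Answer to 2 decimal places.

(a) [OCl⁻]/[HOCl] = 10^(pH − pKa) = 10^(7.16 − 7.58) = 0.3802; fraction as HOCl = 1/(1 + 0.3802) = 0.7245.
(a) Free chlorine required for 2.17 ppm HOCl: 2.17 / 0.7245 = 2.995 ppm.
(a) FC to add: 2.995 − 0.4 = 2.595 mg/L as Cl₂.
(a) Cl₂ equivalent: 2.595 mg/L × 632,000 L = 1640 g.
(a) Product at 56.9% available Cl: 1640 / 0.569 = 2882 g.

(b) Volume: 87,300 US gal × 3.785 L/gal = 330,430 L.
(b) Mass of solution: 16 L × 1000 mL/L × 1.09 g/mL = 17,440 g.
(b) Available chlorine delivered: 17,440 g × 0.11 = 1918 g as Cl₂.
(b) Concentration rise: 1918 g / 330,430 L = 5.806 mg/L = 5.81 ppm.

(a) 2.88 kg; (b) 5.81 ppm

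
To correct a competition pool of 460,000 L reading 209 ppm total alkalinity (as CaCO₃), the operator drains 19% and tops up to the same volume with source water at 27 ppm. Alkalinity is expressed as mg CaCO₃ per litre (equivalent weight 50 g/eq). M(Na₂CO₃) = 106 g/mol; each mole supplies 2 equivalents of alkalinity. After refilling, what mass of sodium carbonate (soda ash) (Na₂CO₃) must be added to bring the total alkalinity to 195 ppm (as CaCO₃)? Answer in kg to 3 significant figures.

10.0 kg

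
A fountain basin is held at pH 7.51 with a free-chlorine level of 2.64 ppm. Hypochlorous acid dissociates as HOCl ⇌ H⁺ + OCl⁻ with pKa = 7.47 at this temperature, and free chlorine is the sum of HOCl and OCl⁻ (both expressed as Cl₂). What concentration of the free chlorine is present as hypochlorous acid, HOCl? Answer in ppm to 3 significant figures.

1.26 ppm

[OCl⁻]/[HOCl] = 10^(pH − pKa) = 10^(7.51 − 7.47) = 10^0.04 = 1.096.
Fraction as HOCl = 1 / (1 + 1.096) = 0.477.
HOCl = 0.477 × 2.64 ppm = 1.259 ppm.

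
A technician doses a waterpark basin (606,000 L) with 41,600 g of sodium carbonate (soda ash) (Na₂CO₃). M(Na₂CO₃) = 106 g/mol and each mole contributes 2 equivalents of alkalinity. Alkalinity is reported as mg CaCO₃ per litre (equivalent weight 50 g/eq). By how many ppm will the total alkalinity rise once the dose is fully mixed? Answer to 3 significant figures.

64.8 ppm

Moles of Na₂CO₃: 41,600 g ÷ 106 g/mol = 392.5 mol → 784.9 eq of alkalinity.
As CaCO₃: 784.9 eq × 50 g/eq = 39,250 g.
Rise: 39,250 g / 606,000 L × 1000 = 64.76 mg/L.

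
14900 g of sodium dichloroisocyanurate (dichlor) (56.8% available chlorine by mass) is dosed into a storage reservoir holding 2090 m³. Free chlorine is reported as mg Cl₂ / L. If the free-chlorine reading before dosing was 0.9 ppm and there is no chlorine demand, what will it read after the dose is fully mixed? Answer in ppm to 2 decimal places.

4.95 ppm

Volume: 2090 m³ = 2,090,000 L.
Available chlorine delivered: 14,900 g × 0.568 = 8463 g as Cl₂.
Concentration rise: 8463 g / 2,090,000 L = 4.049 mg/L = 4.05 ppm.
Final FC: 0.9 + 4.05 = 4.95 ppm.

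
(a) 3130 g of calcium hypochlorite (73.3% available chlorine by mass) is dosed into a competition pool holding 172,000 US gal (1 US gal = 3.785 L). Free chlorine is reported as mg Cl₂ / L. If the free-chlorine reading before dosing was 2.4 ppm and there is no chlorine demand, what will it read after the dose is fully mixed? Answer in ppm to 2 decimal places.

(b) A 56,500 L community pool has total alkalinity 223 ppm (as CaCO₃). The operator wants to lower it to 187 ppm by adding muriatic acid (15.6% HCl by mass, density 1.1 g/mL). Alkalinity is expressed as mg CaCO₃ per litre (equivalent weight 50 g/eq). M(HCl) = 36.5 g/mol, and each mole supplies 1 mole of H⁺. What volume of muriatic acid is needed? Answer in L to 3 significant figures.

(a) 5.92 ppm; (b) 8.65 L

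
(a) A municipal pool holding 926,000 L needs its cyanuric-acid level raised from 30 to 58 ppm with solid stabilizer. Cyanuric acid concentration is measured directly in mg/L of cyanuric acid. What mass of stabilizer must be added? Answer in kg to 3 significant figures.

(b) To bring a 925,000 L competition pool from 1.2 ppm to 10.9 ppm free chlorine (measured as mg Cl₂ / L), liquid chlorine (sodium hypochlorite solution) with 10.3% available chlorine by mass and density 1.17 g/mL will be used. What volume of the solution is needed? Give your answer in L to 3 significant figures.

(a) CYA to add: (58 − 30) = 28 mg/L × 926,000 L = 25,930 g cyanuric acid.

(b) Chlorine deficit: 10.9 − 1.2 = 9.7 ppm = 9.7 mg/L as Cl₂.
(b) Cl₂ equivalent needed: 9.7 mg/L × 925,000 L = 8,972,000 mg = 8972 g.
(b) Product at 10.3% available chlorine: 8972 / 0.103 = 87,110 g.
(b) Volume at density 1.17 g/mL: 87,110 g ÷ 1.17 g/mL = 74,450 mL.

(a) 25.9 kg; (b) 74.5 L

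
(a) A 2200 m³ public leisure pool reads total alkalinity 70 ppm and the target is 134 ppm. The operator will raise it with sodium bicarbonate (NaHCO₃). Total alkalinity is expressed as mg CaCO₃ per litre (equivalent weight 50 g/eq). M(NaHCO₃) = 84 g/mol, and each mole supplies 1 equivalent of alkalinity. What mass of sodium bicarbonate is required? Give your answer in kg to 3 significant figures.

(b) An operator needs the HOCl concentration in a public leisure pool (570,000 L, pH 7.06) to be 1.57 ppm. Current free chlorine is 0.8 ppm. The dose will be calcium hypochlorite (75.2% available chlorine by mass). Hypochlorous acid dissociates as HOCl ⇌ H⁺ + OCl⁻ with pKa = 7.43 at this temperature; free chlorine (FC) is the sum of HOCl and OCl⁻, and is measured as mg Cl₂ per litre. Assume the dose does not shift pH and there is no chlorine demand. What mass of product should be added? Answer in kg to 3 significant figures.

(a) 237 kg; (b) 1.09 kg

(a) Volume: 2200 m³ = 2,200,000 L.
(a) Alkalinity to add: (134 − 70) = 64 mg/L as CaCO₃ × 2,200,000 L = 140,800 g as CaCO₃.
(a) Equivalents: 140,800 g ÷ 50 g/eq = 2816 eq.
(a) NaHCO₃ supplies 1 eq per mole → 2816 mol.
(a) Mass: 2816 mol × 84 g/mol = 236,500 g.

(b) [OCl⁻]/[HOCl] = 10^(pH − pKa) = 10^(7.06 − 7.43) = 0.4266; fraction as HOCl = 1/(1 + 0.4266) = 0.701.
(b) Free chlorine required for 1.57 ppm HOCl: 1.57 / 0.701 = 2.24 ppm.
(b) FC to add: 2.24 − 0.8 = 1.44 mg/L as Cl₂.
(b) Cl₂ equivalent: 1.44 mg/L × 570,000 L = 820.6 g.
(b) Product at 75.2% available Cl: 820.6 / 0.752 = 1091 g.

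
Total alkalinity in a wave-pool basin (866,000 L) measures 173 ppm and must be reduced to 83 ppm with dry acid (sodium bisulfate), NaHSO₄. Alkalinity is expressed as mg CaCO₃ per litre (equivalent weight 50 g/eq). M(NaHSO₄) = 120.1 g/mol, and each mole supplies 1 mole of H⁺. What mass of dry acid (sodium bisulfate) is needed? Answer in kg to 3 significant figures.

Alkalinity to neutralize: (173 − 83) = 90 mg/L as CaCO₃ × 866,000 L = 77,940 g as CaCO₃.
Equivalents of H⁺ required: 77,940 ÷ 50 g/eq = 1559 eq = 1559 mol NaHSO₄.
Mass of NaHSO₄: 1559 × 120.1 = 187,200 g.

187 kg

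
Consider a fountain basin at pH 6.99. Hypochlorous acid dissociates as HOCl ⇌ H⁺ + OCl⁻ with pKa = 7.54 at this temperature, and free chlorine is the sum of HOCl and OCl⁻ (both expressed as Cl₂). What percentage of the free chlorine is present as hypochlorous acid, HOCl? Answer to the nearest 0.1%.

[OCl⁻]/[HOCl] = 10^(pH − pKa) = 10^(6.99 − 7.54) = 10^-0.55 = 0.2818.
Fraction as HOCl = 1 / (1 + 0.2818) = 0.7801.

78.0%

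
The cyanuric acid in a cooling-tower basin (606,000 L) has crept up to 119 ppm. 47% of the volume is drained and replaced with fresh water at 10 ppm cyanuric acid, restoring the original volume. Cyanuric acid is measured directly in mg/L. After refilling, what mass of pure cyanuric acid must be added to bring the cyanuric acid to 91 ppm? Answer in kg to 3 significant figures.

14.1 kg

After draining 47% and refilling: 119 × 0.53 + 10 × 0.47 = 67.77 ppm.
Deficit to target: 91 − 67.77 = 23.23 mg/L.
Mass: 23.23 mg/L × 606,000 L = 14,080 g cyanuric acid.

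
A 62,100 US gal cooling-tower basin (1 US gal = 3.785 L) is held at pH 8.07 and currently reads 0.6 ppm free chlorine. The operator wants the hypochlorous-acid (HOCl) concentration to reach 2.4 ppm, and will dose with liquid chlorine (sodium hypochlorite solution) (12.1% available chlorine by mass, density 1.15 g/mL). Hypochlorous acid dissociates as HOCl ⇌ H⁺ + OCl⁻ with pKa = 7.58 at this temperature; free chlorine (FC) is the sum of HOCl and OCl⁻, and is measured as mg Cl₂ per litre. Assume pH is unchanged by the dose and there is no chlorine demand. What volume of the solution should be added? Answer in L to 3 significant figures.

15.6 L

Volume: 62,100 US gal × 3.785 L/gal = 235,048 L.
[OCl⁻]/[HOCl] = 10^(pH − pKa) = 10^(8.07 − 7.58) = 3.09; fraction as HOCl = 1/(1 + 3.09) = 0.2445.
Free chlorine required for 2.4 ppm HOCl: 2.4 / 0.2445 = 9.817 ppm.
FC to add: 9.817 − 0.6 = 9.217 mg/L as Cl₂.
Cl₂ equivalent: 9.217 mg/L × 235,048 L = 2166 g.
Product at 12.1% available Cl: 2166 / 0.121 = 17,900 g.
Volume: 17,900 g ÷ 1.15 g/mL = 15,570 mL.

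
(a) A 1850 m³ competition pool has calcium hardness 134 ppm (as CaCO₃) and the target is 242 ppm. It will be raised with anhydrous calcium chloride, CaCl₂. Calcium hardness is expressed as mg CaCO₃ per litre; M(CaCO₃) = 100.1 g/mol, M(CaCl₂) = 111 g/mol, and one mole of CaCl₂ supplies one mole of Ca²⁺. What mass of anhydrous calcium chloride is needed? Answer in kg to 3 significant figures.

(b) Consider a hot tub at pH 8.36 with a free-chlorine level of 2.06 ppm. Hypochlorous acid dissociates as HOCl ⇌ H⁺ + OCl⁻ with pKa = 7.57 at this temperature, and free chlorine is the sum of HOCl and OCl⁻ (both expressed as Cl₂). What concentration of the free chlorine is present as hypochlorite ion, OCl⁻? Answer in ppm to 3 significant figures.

(a) Volume: 1850 m³ = 1,850,000 L.
(a) Hardness to add: (242 − 134) = 108 mg/L as CaCO₃ × 1,850,000 L = 199,800 g as CaCO₃.
(a) Moles of Ca²⁺ (1 mol Ca²⁺ ≡ 1 mol CaCO₃): 199,800 / 100.1 g/mol = 1996 mol.
(a) Mass of CaCl₂: 1996 × 111 = 221,600 g.

(b) [OCl⁻]/[HOCl] = 10^(pH − pKa) = 10^(8.36 − 7.57) = 10^0.79 = 6.166.
(b) Fraction as HOCl = 1 / (1 + 6.166) = 0.1395.
(b) OCl⁻ = (1 − 0.1395) × 2.06 ppm = 1.773 ppm.

(a) 222 kg; (b) 1.77 ppm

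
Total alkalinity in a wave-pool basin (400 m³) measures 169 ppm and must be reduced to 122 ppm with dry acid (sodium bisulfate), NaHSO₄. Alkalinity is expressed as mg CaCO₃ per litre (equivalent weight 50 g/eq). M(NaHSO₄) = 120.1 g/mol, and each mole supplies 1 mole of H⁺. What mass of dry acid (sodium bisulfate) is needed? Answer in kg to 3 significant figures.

45.2 kg

Volume: 400 m³ = 400,000 L.
Alkalinity to neutralize: (169 − 122) = 47 mg/L as CaCO₃ × 400,000 L = 18,800 g as CaCO₃.
Equivalents of H⁺ required: 18,800 ÷ 50 g/eq = 376 eq = 376 mol NaHSO₄.
Mass of NaHSO₄: 376 × 120.1 = 45,160 g.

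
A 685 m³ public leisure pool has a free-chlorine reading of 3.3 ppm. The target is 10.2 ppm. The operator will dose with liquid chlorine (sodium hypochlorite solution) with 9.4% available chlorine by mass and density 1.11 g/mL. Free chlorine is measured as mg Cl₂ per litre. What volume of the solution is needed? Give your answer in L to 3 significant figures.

45.3 L

Volume: 685 m³ = 685,000 L.
Chlorine deficit: 10.2 − 3.3 = 6.9 ppm = 6.9 mg/L as Cl₂.
Cl₂ equivalent needed: 6.9 mg/L × 685,000 L = 4,726,000 mg = 4726 g.
Product at 9.4% available chlorine: 4726 / 0.094 = 50,280 g.
Volume at density 1.11 g/mL: 50,280 g ÷ 1.11 g/mL = 45,300 mL.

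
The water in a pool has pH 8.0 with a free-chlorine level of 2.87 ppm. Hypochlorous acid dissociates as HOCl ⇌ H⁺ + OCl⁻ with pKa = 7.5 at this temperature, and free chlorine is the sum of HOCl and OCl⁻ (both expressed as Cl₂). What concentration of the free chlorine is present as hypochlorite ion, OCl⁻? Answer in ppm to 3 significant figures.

[OCl⁻]/[HOCl] = 10^(pH − pKa) = 10^(8.0 − 7.5) = 10^0.50 = 3.162.
Fraction as HOCl = 1 / (1 + 3.162) = 0.2403.
OCl⁻ = (1 − 0.2403) × 2.87 ppm = 2.18 ppm.

2.18 ppm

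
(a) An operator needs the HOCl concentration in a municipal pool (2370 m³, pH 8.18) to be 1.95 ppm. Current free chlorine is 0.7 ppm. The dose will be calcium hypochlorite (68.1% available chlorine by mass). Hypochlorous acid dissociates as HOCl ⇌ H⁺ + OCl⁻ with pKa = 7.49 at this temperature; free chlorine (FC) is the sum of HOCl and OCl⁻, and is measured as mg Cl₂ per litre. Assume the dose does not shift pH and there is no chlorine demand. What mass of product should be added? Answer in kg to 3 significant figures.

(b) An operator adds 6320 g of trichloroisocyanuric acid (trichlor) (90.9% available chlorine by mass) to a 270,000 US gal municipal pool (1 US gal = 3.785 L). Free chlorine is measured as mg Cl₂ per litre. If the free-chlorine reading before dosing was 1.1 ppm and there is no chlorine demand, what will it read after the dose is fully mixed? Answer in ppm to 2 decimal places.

(a) 37.6 kg; (b) 6.72 ppm

(a) Volume: 2370 m³ = 2,370,000 L.
(a) [OCl⁻]/[HOCl] = 10^(pH − pKa) = 10^(8.18 − 7.49) = 4.898; fraction as HOCl = 1/(1 + 4.898) = 0.1696.
(a) Free chlorine required for 1.95 ppm HOCl: 1.95 / 0.1696 = 11.5 ppm.
(a) FC to add: 11.5 − 0.7 = 10.8 mg/L as Cl₂.
(a) Cl₂ equivalent: 10.8 mg/L × 2,370,000 L = 25,600 g.
(a) Product at 68.1% available Cl: 25,600 / 0.681 = 37,590 g.

(b) Volume: 270,000 US gal × 3.785 L/gal = 1,021,950 L.
(b) Available chlorine delivered: 6320 g × 0.909 = 5745 g as Cl₂.
(b) Concentration rise: 5745 g / 1,021,950 L = 5.621 mg/L = 5.62 ppm.
(b) Final FC: 1.1 + 5.62 = 6.72 ppm.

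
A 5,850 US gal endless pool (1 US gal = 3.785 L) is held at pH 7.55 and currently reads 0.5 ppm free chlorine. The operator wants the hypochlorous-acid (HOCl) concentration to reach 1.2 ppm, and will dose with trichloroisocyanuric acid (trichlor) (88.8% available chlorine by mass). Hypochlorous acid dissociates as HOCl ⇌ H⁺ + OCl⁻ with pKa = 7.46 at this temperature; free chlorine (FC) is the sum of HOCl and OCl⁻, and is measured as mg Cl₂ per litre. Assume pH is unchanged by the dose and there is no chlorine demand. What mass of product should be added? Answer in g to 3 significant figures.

Volume: 5,850 US gal × 3.785 L/gal = 22,142 L.
[OCl⁻]/[HOCl] = 10^(pH − pKa) = 10^(7.55 − 7.46) = 1.23; fraction as HOCl = 1/(1 + 1.23) = 0.4484.
Free chlorine required for 1.2 ppm HOCl: 1.2 / 0.4484 = 2.676 ppm.
FC to add: 2.676 − 0.5 = 2.176 mg/L as Cl₂.
Cl₂ equivalent: 2.176 mg/L × 22,142 L = 48.19 g.
Product at 88.8% available Cl: 48.19 / 0.888 = 54.27 g.

54.3 g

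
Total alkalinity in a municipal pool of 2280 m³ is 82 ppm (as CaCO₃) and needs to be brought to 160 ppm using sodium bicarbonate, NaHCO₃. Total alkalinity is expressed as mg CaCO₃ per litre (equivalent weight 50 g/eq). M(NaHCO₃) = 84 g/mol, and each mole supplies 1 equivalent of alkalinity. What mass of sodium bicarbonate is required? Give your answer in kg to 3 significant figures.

299 kg

Volume: 2280 m³ = 2,280,000 L.
Alkalinity to add: (160 − 82) = 78 mg/L as CaCO₃ × 2,280,000 L = 177,800 g as CaCO₃.
Equivalents: 177,800 g ÷ 50 g/eq = 3557 eq.
NaHCO₃ supplies 1 eq per mole → 3557 mol.
Mass: 3557 mol × 84 g/mol = 298,800 g.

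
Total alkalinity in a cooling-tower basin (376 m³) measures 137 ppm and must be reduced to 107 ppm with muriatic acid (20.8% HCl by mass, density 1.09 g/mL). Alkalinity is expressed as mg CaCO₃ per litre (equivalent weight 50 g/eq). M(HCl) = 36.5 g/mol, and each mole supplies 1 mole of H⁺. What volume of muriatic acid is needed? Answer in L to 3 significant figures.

36.3 L

Volume: 376 m³ = 376,000 L.
Alkalinity to neutralize: (137 − 107) = 30 mg/L as CaCO₃ × 376,000 L = 11,280 g as CaCO₃.
Equivalents of H⁺ required: 11,280 ÷ 50 g/eq = 225.6 eq = 225.6 mol HCl.
Mass of HCl: 225.6 × 36.5 = 8234 g.
Mass of 20.8% solution: 8234 / 0.208 = 39,590 g.
Volume: 39,590 g ÷ 1.09 g/mL = 36,320 mL.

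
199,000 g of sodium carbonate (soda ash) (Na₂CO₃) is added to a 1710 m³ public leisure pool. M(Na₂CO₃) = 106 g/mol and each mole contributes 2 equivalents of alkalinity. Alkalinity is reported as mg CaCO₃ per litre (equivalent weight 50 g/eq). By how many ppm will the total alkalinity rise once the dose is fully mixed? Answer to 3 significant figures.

Volume: 1710 m³ = 1,710,000 L.
Moles of Na₂CO₃: 199,000 g ÷ 106 g/mol = 1877 mol → 3755 eq of alkalinity.
As CaCO₃: 3755 eq × 50 g/eq = 187,700 g.
Rise: 187,700 g / 1,710,000 L × 1000 = 109.8 mg/L.

110 ppm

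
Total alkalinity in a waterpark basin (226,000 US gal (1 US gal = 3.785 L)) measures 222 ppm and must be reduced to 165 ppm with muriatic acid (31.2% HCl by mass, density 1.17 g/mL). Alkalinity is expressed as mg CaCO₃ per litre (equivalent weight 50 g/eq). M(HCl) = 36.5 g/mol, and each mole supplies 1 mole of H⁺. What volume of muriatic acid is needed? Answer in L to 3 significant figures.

Volume: 226,000 US gal × 3.785 L/gal = 855,410 L.
Alkalinity to neutralize: (222 − 165) = 57 mg/L as CaCO₃ × 855,410 L = 48,760 g as CaCO₃.
Equivalents of H⁺ required: 48,760 ÷ 50 g/eq = 975.2 eq = 975.2 mol HCl.
Mass of HCl: 975.2 × 36.5 = 35,590 g.
Mass of 31.2% solution: 35,590 / 0.312 = 114,100 g.
Volume: 114,100 g ÷ 1.17 g/mL = 97,510 mL.

97.5 L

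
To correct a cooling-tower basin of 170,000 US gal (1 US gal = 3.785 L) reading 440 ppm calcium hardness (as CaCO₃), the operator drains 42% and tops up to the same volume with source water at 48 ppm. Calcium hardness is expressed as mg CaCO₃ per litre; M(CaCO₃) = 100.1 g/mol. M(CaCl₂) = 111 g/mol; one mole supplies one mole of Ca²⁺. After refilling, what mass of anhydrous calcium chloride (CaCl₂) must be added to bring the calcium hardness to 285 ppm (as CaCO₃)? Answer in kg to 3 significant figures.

Volume: 170,000 US gal × 3.785 L/gal = 643,450 L.
After draining 42% and refilling: 440 × 0.58 + 48 × 0.42 = 275.36 ppm.
Deficit to target: 285 − 275.36 = 9.64 mg/L.
As CaCO₃: 9.64 mg/L × 643,450 L = 6203 g; ÷ 100.1 = 61.97 mol Ca²⁺.
Mass: 61.97 × 111 = 6878 g.

6.88 kg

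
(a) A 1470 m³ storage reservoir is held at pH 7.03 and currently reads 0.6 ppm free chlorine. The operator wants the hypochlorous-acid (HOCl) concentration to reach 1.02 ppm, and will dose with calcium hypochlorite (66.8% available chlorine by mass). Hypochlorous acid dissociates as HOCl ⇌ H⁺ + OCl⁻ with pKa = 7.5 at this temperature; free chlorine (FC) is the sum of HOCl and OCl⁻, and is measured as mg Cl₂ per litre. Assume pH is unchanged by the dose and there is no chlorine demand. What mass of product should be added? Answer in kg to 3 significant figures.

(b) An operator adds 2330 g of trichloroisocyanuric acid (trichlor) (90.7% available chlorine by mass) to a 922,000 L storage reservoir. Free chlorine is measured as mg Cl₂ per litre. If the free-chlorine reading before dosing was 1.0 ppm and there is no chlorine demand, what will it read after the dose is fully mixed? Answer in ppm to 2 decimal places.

(a) 1.68 kg; (b) 3.29 ppm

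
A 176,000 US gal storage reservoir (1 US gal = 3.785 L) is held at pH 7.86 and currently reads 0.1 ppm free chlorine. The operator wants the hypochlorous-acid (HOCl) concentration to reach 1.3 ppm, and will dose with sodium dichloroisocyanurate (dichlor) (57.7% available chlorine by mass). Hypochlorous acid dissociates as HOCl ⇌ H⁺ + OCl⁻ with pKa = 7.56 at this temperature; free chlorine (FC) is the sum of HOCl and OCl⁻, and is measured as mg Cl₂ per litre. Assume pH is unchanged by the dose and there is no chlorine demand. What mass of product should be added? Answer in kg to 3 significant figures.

4.38 kg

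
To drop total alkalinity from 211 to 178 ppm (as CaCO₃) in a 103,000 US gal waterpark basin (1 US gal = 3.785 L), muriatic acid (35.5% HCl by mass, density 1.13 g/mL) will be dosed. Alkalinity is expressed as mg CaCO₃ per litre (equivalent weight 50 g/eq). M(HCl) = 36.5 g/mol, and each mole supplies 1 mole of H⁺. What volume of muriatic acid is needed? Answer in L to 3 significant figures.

Volume: 103,000 US gal × 3.785 L/gal = 389,855 L.
Alkalinity to neutralize: (211 − 178) = 33 mg/L as CaCO₃ × 389,855 L = 12,870 g as CaCO₃.
Equivalents of H⁺ required: 12,870 ÷ 50 g/eq = 257.3 eq = 257.3 mol HCl.
Mass of HCl: 257.3 × 36.5 = 9392 g.
Mass of 35.5% solution: 9392 / 0.355 = 26,460 g.
Volume: 26,460 g ÷ 1.13 g/mL = 23,410 mL.

23.4 L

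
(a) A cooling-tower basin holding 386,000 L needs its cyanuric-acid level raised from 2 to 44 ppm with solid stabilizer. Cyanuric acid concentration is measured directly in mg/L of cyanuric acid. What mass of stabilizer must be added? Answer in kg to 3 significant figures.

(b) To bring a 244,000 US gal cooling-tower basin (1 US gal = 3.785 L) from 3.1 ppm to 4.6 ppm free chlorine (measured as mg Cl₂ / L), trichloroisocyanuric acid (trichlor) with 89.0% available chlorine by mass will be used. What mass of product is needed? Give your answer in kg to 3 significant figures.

(a) CYA to add: (44 − 2) = 42 mg/L × 386,000 L = 16,210 g cyanuric acid.

(b) Volume: 244,000 US gal × 3.785 L/gal = 923,540 L.
(b) Chlorine deficit: 4.6 − 3.1 = 1.5 ppm = 1.5 mg/L as Cl₂.
(b) Cl₂ equivalent needed: 1.5 mg/L × 923,540 L = 1,385,000 mg = 1385 g.
(b) Product at 89.0% available chlorine: 1385 / 0.89 = 1557 g.

(a) 16.2 kg; (b) 1.56 kg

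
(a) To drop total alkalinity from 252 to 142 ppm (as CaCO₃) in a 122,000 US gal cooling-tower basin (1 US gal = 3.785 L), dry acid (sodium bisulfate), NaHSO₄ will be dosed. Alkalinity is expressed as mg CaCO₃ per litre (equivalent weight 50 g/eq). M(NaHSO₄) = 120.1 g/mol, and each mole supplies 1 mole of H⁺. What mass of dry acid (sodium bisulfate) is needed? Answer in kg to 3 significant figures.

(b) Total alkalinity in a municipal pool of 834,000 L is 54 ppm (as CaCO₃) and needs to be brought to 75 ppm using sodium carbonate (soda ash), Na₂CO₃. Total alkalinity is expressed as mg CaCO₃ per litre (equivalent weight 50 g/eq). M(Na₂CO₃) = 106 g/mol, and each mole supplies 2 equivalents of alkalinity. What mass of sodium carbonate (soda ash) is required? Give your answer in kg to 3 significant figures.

(a) Volume: 122,000 US gal × 3.785 L/gal = 461,770 L.
(a) Alkalinity to neutralize: (252 − 142) = 110 mg/L as CaCO₃ × 461,770 L = 50,790 g as CaCO₃.
(a) Equivalents of H⁺ required: 50,790 ÷ 50 g/eq = 1016 eq = 1016 mol NaHSO₄.
(a) Mass of NaHSO₄: 1016 × 120.1 = 122,000 g.

(b) Alkalinity to add: (75 − 54) = 21 mg/L as CaCO₃ × 834,000 L = 17,510 g as CaCO₃.
(b) Equivalents: 17,510 g ÷ 50 g/eq = 350.3 eq.
(b) Each mole of Na₂CO₃ supplies 2 eq, so 350.3 / 2 = 175.1 mol.
(b) Mass: 175.1 mol × 106 g/mol = 18,560 g.

(a) 122 kg; (b) 18.6 kg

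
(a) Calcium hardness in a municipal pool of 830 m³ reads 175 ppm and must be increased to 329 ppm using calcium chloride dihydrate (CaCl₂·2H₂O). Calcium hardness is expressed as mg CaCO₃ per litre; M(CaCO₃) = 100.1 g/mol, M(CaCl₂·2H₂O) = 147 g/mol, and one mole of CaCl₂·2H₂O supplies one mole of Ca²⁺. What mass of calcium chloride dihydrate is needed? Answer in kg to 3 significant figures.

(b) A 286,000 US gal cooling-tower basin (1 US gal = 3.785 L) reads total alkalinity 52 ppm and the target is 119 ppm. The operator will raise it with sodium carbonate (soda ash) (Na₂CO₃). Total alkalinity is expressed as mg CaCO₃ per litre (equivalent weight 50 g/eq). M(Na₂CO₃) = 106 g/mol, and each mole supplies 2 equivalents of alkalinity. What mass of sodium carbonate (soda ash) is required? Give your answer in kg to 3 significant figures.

(a) 188 kg; (b) 76.9 kg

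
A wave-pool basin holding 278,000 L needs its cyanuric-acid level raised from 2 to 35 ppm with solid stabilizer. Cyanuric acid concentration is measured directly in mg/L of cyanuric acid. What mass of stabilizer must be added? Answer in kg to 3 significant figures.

CYA to add: (35 − 2) = 33 mg/L × 278,000 L = 9174 g cyanuric acid.

9.17 kg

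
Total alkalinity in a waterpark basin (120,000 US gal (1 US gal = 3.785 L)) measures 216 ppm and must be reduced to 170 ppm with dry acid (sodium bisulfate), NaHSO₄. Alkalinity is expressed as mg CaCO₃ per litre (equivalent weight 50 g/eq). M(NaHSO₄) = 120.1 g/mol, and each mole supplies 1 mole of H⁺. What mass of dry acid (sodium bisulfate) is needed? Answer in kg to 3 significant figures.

50.2 kg

Volume: 120,000 US gal × 3.785 L/gal = 454,200 L.
Alkalinity to neutralize: (216 − 170) = 46 mg/L as CaCO₃ × 454,200 L = 20,890 g as CaCO₃.
Equivalents of H⁺ required: 20,890 ÷ 50 g/eq = 417.9 eq = 417.9 mol NaHSO₄.
Mass of NaHSO₄: 417.9 × 120.1 = 50,190 g.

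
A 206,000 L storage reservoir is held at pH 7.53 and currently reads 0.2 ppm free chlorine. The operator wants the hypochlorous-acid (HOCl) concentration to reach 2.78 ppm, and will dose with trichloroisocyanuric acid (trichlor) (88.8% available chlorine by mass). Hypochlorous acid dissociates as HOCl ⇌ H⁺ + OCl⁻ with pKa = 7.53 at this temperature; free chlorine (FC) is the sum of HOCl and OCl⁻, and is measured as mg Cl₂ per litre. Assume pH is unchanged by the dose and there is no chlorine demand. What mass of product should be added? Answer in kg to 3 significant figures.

[OCl⁻]/[HOCl] = 10^(pH − pKa) = 10^(7.53 − 7.53) = 1; fraction as HOCl = 1/(1 + 1) = 0.5.
Free chlorine required for 2.78 ppm HOCl: 2.78 / 0.5 = 5.56 ppm.
FC to add: 5.56 − 0.2 = 5.36 mg/L as Cl₂.
Cl₂ equivalent: 5.36 mg/L × 206,000 L = 1104 g.
Product at 88.8% available Cl: 1104 / 0.888 = 1243 g.

1.24 kg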